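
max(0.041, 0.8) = 0.8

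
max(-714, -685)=-685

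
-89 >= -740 True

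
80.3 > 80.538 False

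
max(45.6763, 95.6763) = 95.6763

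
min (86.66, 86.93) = 86.66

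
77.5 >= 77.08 True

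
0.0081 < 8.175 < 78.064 True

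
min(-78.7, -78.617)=-78.7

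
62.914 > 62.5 True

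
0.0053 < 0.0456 True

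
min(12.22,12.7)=12.22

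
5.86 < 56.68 True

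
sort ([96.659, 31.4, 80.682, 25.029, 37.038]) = [25.029, 31.4, 37.038, 80.682, 96.659]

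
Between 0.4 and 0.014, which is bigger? 0.4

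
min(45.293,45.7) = 45.293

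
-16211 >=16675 False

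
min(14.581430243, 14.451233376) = 14.451233376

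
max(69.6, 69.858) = 69.858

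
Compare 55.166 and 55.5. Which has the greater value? 55.5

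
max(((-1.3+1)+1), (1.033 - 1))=0.7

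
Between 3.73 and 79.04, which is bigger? 79.04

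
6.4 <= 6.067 False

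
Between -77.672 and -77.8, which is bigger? -77.672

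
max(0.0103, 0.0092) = 0.0103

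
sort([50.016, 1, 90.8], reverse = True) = [90.8, 50.016, 1]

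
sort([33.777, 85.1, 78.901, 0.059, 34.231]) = [0.059, 33.777, 34.231, 78.901, 85.1]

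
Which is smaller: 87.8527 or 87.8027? 87.8027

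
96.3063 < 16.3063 False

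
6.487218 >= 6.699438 False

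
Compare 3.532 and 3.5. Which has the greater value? 3.532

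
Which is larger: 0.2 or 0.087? 0.2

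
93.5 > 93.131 True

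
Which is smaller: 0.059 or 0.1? 0.059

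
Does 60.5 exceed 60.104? Yes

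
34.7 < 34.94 True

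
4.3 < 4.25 False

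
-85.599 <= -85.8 False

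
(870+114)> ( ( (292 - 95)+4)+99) True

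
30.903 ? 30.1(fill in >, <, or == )>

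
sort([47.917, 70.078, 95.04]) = [47.917, 70.078, 95.04]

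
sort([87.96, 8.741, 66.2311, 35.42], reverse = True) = [87.96, 66.2311, 35.42, 8.741]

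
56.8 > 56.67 True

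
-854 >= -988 True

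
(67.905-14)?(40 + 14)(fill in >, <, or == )<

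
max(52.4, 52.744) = 52.744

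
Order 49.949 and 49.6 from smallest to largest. 49.6, 49.949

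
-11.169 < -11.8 False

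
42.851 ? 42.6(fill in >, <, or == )>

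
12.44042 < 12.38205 False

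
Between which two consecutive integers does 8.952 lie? 8 and 9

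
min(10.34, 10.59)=10.34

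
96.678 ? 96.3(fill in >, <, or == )>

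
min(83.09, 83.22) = 83.09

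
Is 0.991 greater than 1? No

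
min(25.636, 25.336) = 25.336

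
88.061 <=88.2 True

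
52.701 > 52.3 True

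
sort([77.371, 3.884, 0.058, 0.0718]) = [0.058, 0.0718, 3.884, 77.371]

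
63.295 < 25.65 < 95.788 False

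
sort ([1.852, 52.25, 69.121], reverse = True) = [69.121, 52.25, 1.852]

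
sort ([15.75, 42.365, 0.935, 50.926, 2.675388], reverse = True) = [50.926, 42.365, 15.75, 2.675388, 0.935]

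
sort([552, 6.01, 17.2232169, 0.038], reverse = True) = [552, 17.2232169, 6.01, 0.038]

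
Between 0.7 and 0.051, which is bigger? 0.7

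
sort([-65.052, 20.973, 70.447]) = [-65.052, 20.973, 70.447]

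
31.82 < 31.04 False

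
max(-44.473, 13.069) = 13.069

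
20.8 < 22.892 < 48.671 True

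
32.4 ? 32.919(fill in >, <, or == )<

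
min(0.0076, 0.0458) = 0.0076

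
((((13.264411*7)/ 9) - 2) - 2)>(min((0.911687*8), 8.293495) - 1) True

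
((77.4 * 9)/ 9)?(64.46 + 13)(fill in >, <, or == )<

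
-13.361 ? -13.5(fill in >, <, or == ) >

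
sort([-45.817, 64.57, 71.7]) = [-45.817, 64.57, 71.7]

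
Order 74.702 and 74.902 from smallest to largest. 74.702, 74.902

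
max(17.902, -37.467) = 17.902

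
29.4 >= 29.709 False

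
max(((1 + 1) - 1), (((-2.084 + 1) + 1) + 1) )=1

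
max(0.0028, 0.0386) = 0.0386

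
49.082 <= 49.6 True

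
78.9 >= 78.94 False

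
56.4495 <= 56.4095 False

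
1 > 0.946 True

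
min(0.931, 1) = 0.931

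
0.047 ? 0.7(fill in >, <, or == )<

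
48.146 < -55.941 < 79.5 False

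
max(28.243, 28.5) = 28.5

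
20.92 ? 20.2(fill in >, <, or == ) >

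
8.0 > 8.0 False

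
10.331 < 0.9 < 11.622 False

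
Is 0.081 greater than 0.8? No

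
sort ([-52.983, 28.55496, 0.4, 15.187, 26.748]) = [-52.983, 0.4, 15.187, 26.748, 28.55496]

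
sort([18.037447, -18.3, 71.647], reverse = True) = [71.647, 18.037447, -18.3]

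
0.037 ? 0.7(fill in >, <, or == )<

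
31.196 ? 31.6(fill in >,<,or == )<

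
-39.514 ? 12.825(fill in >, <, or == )<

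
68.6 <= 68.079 False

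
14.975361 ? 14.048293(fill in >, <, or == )>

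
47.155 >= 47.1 True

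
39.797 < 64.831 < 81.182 True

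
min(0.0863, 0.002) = 0.002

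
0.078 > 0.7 False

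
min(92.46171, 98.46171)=92.46171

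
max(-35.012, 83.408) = 83.408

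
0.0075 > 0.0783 False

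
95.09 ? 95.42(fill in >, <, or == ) <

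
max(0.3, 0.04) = 0.3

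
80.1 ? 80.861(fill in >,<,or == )<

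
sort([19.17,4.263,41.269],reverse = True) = [41.269,19.17,4.263]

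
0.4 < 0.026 False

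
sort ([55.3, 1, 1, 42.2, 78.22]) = [1, 1, 42.2, 55.3, 78.22]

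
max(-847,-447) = -447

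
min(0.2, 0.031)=0.031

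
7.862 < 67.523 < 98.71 True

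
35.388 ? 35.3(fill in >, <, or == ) >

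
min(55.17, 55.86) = 55.17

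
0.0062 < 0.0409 True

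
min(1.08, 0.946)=0.946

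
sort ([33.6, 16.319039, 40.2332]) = [16.319039, 33.6, 40.2332]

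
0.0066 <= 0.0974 True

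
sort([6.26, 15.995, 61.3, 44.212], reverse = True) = [61.3, 44.212, 15.995, 6.26]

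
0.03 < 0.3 True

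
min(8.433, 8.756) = 8.433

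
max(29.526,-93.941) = 29.526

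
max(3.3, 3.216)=3.3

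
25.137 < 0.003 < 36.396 False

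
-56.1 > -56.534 True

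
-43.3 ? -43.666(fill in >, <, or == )>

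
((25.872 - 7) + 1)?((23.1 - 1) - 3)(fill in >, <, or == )>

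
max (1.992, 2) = 2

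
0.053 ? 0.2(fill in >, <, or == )<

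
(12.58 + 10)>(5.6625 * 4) False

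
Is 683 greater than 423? Yes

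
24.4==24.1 False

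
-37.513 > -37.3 False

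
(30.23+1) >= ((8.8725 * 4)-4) False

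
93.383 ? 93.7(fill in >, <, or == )<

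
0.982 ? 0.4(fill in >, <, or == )>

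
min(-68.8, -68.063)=-68.8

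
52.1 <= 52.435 True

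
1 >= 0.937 True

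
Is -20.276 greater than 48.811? No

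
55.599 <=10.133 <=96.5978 False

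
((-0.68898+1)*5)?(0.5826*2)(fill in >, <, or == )>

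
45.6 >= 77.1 False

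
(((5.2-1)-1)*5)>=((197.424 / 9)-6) True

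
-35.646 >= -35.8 True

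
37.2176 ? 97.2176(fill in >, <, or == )<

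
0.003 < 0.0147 True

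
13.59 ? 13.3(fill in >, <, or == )>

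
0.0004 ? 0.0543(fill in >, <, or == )<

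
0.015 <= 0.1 True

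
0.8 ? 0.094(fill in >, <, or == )>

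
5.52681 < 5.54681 True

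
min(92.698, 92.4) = 92.4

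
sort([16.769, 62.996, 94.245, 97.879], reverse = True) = [97.879, 94.245, 62.996, 16.769]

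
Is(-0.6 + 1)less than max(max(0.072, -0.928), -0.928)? No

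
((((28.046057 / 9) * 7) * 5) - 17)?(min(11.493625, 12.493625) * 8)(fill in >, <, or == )>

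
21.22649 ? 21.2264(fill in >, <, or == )>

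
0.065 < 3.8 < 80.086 True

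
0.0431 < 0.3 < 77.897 True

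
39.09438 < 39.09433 False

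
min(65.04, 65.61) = 65.04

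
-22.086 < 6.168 True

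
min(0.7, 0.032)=0.032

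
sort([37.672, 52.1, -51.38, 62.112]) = [-51.38, 37.672, 52.1, 62.112]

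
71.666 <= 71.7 True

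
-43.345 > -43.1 False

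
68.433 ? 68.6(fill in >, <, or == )<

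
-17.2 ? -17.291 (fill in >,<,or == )>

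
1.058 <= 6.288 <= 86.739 True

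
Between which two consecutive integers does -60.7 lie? -61 and -60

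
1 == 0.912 False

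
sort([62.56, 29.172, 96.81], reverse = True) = [96.81, 62.56, 29.172]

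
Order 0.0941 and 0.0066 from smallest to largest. 0.0066, 0.0941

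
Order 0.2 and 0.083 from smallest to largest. 0.083, 0.2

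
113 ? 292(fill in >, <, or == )<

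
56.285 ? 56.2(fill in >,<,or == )>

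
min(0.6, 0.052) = 0.052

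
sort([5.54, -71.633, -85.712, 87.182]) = [-85.712, -71.633, 5.54, 87.182]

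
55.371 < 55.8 True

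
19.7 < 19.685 False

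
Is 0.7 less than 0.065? No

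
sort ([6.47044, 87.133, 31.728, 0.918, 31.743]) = [0.918, 6.47044, 31.728, 31.743, 87.133]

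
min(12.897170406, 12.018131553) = 12.018131553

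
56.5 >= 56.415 True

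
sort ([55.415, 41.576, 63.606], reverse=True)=[63.606, 55.415, 41.576]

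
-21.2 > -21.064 False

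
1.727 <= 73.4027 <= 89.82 True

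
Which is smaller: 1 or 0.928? 0.928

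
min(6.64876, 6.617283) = 6.617283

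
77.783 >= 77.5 True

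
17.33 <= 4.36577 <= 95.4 False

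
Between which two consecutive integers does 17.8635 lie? 17 and 18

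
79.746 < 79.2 False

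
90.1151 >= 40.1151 True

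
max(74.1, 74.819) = 74.819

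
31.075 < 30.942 False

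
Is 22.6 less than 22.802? Yes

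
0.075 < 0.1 True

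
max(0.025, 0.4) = 0.4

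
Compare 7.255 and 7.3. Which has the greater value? 7.3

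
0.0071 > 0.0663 False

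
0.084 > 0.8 False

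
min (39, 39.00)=39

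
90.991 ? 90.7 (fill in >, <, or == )>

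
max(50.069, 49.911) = 50.069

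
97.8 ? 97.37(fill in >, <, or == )>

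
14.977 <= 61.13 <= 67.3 True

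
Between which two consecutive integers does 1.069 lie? 1 and 2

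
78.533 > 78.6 False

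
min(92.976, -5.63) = -5.63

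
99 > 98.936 True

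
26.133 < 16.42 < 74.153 False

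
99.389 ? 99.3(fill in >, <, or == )>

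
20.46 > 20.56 False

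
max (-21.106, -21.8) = -21.106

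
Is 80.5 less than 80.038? No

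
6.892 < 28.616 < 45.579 True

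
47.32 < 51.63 True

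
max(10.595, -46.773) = 10.595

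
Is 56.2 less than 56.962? Yes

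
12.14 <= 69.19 True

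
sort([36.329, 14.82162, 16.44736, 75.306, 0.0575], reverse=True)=[75.306, 36.329, 16.44736, 14.82162, 0.0575]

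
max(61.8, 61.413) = 61.8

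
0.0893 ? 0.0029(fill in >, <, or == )>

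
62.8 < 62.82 True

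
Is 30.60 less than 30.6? No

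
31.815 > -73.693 True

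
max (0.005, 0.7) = 0.7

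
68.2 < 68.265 True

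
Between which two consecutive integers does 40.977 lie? 40 and 41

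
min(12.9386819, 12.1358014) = 12.1358014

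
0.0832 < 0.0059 False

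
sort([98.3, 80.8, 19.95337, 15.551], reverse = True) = [98.3, 80.8, 19.95337, 15.551]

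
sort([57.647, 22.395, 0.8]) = [0.8, 22.395, 57.647]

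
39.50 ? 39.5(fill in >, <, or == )==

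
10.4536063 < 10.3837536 False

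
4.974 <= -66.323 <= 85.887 False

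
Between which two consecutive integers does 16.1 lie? 16 and 17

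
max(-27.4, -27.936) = -27.4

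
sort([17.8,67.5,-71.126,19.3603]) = [-71.126,17.8,19.3603,67.5]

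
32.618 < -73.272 False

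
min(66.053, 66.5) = 66.053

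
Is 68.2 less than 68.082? No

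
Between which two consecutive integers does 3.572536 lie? 3 and 4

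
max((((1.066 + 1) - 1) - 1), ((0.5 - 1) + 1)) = 0.5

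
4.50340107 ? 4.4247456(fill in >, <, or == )>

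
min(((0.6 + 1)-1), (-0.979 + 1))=0.021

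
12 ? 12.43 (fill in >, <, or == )<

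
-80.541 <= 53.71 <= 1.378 False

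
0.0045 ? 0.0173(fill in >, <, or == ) <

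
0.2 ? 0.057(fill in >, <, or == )>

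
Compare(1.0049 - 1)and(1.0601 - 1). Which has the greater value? (1.0601 - 1)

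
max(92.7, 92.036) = 92.7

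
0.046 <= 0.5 True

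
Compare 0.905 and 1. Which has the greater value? 1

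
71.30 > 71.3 False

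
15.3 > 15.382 False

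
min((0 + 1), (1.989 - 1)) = 0.989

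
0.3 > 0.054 True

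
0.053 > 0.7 False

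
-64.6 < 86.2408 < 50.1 False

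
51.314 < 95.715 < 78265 True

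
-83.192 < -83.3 False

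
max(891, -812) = 891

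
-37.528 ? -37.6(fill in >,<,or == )>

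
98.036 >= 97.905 True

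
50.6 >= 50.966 False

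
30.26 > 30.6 False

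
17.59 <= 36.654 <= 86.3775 True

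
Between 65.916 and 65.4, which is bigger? 65.916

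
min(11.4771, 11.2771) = 11.2771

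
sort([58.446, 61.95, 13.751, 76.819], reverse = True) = [76.819, 61.95, 58.446, 13.751]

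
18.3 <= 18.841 True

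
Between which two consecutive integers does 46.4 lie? 46 and 47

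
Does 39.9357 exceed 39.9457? No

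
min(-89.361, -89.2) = -89.361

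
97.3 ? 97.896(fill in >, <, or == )<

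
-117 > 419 False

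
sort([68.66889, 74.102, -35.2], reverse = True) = [74.102, 68.66889, -35.2]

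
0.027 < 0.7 True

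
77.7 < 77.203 False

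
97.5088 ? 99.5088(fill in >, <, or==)<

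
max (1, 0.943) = 1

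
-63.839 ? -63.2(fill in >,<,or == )<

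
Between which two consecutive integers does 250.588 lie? 250 and 251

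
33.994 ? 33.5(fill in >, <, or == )>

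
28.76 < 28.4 False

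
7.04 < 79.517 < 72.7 False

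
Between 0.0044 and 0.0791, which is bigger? 0.0791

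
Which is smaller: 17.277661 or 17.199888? 17.199888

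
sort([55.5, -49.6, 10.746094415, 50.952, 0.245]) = [-49.6, 0.245, 10.746094415, 50.952, 55.5]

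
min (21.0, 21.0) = 21.0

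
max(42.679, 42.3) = 42.679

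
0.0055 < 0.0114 True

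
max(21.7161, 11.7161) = 21.7161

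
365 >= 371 False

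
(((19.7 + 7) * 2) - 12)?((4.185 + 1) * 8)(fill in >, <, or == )<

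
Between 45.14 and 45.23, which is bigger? 45.23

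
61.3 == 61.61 False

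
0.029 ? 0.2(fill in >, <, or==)<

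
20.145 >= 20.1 True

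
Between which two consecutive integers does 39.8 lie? 39 and 40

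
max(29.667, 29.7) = 29.7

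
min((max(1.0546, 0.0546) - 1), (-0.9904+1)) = 0.0096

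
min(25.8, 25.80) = 25.8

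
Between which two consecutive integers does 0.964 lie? 0 and 1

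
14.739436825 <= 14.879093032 True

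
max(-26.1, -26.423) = -26.1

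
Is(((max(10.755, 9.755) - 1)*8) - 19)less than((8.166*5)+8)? No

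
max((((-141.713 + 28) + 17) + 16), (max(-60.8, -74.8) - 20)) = -80.713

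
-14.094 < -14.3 False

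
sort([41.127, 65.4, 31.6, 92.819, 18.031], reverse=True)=[92.819, 65.4, 41.127, 31.6, 18.031]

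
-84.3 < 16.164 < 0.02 False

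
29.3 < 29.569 True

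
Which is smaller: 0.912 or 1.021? 0.912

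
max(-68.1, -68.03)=-68.03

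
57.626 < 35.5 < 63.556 False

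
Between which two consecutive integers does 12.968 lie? 12 and 13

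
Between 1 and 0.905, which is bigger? 1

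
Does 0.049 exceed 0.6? No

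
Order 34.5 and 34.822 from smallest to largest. 34.5, 34.822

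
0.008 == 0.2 False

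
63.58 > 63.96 False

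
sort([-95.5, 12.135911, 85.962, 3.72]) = [-95.5, 3.72, 12.135911, 85.962]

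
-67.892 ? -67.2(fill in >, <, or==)<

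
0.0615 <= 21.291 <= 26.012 True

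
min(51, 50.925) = 50.925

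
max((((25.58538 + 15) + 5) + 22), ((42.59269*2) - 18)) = 67.58538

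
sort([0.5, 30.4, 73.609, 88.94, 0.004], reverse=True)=[88.94, 73.609, 30.4, 0.5, 0.004]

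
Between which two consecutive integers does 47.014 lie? 47 and 48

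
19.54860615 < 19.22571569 False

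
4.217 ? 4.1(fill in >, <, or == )>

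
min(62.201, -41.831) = -41.831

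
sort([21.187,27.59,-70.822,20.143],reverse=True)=[27.59,21.187,20.143,-70.822]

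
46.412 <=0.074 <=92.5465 False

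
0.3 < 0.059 False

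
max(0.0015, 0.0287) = 0.0287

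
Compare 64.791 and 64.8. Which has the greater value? 64.8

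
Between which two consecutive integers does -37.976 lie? -38 and -37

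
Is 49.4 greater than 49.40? No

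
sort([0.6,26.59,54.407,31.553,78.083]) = [0.6,26.59,31.553,54.407,78.083]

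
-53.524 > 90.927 False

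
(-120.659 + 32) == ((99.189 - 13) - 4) False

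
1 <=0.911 False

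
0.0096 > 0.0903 False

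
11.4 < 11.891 True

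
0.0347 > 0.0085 True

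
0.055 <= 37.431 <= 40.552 True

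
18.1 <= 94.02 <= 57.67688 False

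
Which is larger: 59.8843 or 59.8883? 59.8883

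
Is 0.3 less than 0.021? No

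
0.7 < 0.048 False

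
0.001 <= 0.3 True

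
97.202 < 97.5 True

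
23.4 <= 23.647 True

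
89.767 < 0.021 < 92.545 False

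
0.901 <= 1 True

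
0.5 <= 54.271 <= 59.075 True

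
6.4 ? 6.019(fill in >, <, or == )>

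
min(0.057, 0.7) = 0.057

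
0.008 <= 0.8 True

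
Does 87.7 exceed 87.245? Yes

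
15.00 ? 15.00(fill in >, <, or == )==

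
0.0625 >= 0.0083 True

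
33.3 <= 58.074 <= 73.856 True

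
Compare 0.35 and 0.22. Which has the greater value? 0.35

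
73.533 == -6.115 False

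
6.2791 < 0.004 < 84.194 False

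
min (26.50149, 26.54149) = 26.50149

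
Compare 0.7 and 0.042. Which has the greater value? 0.7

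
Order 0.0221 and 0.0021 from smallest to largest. 0.0021, 0.0221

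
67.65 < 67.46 False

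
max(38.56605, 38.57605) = 38.57605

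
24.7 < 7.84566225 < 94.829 False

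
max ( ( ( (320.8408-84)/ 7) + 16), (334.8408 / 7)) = 49.8344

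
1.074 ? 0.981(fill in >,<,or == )>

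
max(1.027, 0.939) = 1.027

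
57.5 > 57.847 False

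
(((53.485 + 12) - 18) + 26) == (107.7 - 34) False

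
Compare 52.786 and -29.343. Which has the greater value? 52.786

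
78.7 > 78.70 False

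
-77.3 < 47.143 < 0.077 False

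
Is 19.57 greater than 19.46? Yes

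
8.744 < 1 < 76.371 False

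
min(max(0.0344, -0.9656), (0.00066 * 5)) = 0.0033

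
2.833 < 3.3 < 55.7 True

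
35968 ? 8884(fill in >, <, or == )>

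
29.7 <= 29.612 False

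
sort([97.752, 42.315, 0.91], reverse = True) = [97.752, 42.315, 0.91]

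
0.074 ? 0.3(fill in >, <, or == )<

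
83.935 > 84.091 False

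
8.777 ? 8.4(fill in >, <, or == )>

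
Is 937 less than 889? No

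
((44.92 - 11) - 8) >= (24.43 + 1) True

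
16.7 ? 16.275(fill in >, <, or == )>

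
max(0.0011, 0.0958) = 0.0958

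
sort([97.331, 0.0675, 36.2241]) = [0.0675, 36.2241, 97.331]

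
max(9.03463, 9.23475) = 9.23475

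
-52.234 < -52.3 False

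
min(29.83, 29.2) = 29.2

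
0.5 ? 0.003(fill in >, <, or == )>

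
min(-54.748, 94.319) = -54.748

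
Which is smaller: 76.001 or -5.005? -5.005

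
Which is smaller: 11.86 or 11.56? 11.56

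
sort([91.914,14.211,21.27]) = [14.211,21.27,91.914]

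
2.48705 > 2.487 True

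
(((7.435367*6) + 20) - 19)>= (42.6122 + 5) False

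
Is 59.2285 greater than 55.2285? Yes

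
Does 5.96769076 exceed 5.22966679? Yes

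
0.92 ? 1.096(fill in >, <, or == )<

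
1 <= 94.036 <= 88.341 False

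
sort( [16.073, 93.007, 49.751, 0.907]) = [0.907, 16.073, 49.751, 93.007]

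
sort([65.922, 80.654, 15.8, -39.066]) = [-39.066, 15.8, 65.922, 80.654]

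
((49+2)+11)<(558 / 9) False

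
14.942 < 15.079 True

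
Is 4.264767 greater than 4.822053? No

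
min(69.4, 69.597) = 69.4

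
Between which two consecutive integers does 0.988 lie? 0 and 1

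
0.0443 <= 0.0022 False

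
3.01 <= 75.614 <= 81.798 True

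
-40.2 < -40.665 False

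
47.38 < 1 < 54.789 False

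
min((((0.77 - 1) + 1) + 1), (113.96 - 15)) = 1.77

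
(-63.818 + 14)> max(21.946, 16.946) False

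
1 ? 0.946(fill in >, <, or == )>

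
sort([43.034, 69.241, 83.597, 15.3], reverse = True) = [83.597, 69.241, 43.034, 15.3]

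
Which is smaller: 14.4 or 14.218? 14.218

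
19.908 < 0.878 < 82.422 False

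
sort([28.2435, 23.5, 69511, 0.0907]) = [0.0907, 23.5, 28.2435, 69511]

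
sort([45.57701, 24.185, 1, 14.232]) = [1, 14.232, 24.185, 45.57701]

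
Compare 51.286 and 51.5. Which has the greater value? 51.5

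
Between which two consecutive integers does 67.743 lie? 67 and 68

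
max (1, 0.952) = 1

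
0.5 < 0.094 False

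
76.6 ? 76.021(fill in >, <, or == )>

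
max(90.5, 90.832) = 90.832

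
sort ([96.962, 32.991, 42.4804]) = [32.991, 42.4804, 96.962]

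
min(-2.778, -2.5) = -2.778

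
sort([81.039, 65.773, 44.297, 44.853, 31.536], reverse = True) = [81.039, 65.773, 44.853, 44.297, 31.536]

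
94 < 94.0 False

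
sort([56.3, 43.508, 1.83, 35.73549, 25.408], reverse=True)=[56.3, 43.508, 35.73549, 25.408, 1.83]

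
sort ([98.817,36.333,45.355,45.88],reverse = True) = [98.817,45.88,45.355,36.333]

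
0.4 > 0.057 True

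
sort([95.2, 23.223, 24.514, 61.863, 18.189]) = [18.189, 23.223, 24.514, 61.863, 95.2]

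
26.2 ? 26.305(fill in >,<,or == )<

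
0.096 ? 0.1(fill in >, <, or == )<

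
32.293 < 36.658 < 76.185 True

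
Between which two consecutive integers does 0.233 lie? 0 and 1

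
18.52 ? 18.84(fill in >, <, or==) <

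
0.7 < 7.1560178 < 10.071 True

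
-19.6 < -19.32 True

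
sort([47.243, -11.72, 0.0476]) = [-11.72, 0.0476, 47.243]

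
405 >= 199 True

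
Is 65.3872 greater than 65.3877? No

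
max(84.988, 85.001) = 85.001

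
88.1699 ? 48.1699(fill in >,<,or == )>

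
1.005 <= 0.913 False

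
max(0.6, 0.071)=0.6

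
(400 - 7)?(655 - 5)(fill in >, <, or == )<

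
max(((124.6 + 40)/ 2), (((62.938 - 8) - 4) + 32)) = 82.938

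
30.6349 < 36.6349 True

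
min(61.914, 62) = 61.914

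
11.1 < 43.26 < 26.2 False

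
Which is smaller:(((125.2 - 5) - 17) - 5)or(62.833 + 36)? (((125.2 - 5) - 17) - 5)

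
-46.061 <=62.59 True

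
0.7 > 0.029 True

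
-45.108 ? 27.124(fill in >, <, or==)<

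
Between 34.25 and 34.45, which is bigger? 34.45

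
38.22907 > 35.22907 True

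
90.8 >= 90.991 False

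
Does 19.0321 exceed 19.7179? No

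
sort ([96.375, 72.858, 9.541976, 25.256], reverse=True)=[96.375, 72.858, 25.256, 9.541976]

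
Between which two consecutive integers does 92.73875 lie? 92 and 93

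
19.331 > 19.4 False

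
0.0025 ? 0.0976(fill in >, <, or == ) <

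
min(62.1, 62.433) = 62.1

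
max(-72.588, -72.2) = -72.2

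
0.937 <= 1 True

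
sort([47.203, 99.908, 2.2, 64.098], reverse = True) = [99.908, 64.098, 47.203, 2.2]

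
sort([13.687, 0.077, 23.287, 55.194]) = [0.077, 13.687, 23.287, 55.194]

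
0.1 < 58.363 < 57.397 False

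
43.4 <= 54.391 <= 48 False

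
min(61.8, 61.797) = 61.797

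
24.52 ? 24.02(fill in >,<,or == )>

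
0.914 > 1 False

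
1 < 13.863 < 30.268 True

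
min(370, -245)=-245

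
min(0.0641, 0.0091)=0.0091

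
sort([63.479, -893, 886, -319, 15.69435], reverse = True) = [886, 63.479, 15.69435, -319, -893]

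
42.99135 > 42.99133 True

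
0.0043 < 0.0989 True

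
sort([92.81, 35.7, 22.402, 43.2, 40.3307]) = [22.402, 35.7, 40.3307, 43.2, 92.81]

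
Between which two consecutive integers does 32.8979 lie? 32 and 33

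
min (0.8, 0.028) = 0.028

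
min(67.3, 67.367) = 67.3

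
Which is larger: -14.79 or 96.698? 96.698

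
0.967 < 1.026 True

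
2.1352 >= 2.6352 False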